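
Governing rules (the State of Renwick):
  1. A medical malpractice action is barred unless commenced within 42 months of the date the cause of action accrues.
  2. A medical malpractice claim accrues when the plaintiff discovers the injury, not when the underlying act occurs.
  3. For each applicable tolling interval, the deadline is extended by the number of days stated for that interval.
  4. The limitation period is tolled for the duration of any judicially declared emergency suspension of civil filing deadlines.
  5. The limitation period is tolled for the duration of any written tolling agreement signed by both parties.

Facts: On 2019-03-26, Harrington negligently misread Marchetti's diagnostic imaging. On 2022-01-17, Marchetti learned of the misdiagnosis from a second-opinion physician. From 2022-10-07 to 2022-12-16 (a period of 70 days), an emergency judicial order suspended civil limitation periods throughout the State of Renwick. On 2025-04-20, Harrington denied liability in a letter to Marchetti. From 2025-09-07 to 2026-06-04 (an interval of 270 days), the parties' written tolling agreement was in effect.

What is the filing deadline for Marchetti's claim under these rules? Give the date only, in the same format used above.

Accrual is tied to discovery, so the period began on 2022-01-17 rather than on 2019-03-26 when the act occurred.
Adding the 42 months base period to 2022-01-17 gives a deadline of 2025-07-17, before any tolling.
The period was tolled for 70 days by the emergency suspension of filing deadlines (2022-10-07 to 2022-12-16), pushing the deadline to 2025-09-25.
The period was tolled for 270 days by the written tolling agreement (2025-09-07 to 2026-06-04), pushing the deadline to 2026-06-22.
None of the other events listed affects the running of the period under the stated rules.

2026-06-22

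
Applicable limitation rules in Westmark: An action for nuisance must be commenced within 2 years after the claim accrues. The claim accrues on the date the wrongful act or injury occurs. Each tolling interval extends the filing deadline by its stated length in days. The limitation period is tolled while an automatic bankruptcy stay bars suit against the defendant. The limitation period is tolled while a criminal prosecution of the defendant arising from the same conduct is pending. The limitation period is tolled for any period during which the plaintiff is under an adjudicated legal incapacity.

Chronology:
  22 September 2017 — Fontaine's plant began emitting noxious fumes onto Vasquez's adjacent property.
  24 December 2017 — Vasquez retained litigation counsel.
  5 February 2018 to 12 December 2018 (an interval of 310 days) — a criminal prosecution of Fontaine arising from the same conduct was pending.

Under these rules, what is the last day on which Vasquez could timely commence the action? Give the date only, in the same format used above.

28 July 2020

The claim accrued on 22 September 2017, the date of the act.
2 years from 22 September 2017 is 22 September 2019.
The period was tolled for 310 days by the pending criminal prosecution (5 February 2018 to 12 December 2018), pushing the deadline to 28 July 2020.
The other events in the timeline have no effect on the limitation period under the stated rules.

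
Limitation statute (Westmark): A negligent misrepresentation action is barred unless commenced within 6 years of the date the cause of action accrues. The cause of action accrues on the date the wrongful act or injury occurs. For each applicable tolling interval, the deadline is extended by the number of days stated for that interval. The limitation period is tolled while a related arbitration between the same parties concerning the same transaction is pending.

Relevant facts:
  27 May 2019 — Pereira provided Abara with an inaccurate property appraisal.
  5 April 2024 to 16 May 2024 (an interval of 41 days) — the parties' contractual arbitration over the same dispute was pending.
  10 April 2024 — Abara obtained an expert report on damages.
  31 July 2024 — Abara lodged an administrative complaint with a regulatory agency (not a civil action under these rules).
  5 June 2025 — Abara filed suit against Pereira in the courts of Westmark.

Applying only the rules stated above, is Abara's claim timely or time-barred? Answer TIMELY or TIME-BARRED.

The claim accrued on 27 May 2019, when the wrongful act occurred.
6 years from 27 May 2019 is 27 May 2025.
The period was tolled for 41 days by the pending related arbitration (5 April 2024 to 16 May 2024), pushing the deadline to 7 July 2025.
The other events in the timeline have no effect on the limitation period under the stated rules.
The 5 June 2025 filing precedes the 7 July 2025 deadline; the claim is timely.

TIMELY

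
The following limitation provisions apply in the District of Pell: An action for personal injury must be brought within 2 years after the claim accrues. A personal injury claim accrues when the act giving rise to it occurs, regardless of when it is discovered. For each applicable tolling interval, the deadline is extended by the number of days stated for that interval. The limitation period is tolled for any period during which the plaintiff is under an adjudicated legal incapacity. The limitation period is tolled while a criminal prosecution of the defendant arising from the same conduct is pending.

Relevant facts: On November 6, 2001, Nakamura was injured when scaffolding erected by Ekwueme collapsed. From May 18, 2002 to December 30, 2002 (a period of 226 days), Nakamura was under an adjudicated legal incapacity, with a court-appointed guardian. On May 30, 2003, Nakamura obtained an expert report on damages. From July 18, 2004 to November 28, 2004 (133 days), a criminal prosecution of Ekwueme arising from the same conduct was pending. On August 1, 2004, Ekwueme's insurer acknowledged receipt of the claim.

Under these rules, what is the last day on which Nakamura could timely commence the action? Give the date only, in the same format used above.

June 19, 2004

The limitation period began to run on November 6, 2001.
2 years from November 6, 2001 is November 6, 2003.
Because the plaintiff's legal incapacity ran from May 18, 2002 to December 30, 2002, the deadline is extended by 226 days to June 19, 2004.
By the time the pending criminal prosecution began on July 18, 2004, the limitation period had already expired on June 19, 2004; that interval cannot revive it.
None of the other events listed affects the running of the period under the stated rules.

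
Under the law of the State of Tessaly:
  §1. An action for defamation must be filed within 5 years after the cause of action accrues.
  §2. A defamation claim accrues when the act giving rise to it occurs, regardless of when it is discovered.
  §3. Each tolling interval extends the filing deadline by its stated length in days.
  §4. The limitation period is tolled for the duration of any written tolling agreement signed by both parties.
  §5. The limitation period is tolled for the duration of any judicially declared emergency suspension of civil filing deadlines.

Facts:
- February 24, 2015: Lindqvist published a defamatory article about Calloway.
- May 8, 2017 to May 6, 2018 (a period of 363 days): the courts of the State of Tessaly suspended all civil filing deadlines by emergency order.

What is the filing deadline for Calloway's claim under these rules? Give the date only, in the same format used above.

February 21, 2021

The cause of action accrued on February 24, 2015, the date of the act.
The untolled deadline — 5 years after February 24, 2015 — is February 24, 2020.
Because the emergency suspension of filing deadlines ran from May 8, 2017 to May 6, 2018, the deadline is extended by 363 days to February 21, 2021.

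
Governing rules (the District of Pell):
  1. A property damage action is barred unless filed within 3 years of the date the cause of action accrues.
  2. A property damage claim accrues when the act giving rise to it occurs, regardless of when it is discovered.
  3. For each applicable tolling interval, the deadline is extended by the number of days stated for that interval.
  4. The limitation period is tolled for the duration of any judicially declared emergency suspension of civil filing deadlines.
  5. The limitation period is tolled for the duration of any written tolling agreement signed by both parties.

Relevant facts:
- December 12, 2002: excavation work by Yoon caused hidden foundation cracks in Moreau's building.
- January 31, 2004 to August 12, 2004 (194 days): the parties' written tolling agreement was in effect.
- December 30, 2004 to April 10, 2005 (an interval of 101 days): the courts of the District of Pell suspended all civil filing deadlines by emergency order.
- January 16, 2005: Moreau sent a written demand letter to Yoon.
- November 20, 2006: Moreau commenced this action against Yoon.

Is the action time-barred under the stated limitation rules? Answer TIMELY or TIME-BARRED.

The claim accrued on December 12, 2002, when the wrongful act occurred.
3 years from December 12, 2002 is December 12, 2005.
The written tolling agreement from January 31, 2004 to August 12, 2004 tolled the period for 194 days, extending the deadline to June 24, 2006.
The period was tolled for 101 days by the emergency suspension of filing deadlines (December 30, 2004 to April 10, 2005), pushing the deadline to October 3, 2006.
The other events in the timeline have no effect on the limitation period under the stated rules.
The November 20, 2006 filing falls after the October 3, 2006 deadline; the claim is time-barred.

TIME-BARRED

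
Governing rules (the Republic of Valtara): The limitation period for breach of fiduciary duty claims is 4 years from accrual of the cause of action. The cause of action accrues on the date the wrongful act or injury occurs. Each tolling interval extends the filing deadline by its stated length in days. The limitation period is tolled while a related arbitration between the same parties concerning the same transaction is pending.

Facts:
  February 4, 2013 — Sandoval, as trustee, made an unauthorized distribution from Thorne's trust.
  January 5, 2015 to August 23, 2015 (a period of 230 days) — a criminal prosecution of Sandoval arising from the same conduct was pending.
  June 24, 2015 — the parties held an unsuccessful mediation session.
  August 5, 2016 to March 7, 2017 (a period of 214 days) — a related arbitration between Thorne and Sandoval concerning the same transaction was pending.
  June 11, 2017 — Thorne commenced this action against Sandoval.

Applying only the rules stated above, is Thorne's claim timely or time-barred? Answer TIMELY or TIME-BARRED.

The limitation period began to run on February 4, 2013.
4 years from February 4, 2013 is February 4, 2017.
The period was tolled for 214 days by the pending related arbitration (August 5, 2016 to March 7, 2017), pushing the deadline to September 6, 2017.
The pending criminal prosecution from January 5, 2015 to August 23, 2015 does not toll the period, because no stated rule makes a criminal prosecution a tolling event.
Nothing else in the chronology tolls or restarts the period.
The June 11, 2017 filing precedes the September 6, 2017 deadline; the claim is timely.

TIMELY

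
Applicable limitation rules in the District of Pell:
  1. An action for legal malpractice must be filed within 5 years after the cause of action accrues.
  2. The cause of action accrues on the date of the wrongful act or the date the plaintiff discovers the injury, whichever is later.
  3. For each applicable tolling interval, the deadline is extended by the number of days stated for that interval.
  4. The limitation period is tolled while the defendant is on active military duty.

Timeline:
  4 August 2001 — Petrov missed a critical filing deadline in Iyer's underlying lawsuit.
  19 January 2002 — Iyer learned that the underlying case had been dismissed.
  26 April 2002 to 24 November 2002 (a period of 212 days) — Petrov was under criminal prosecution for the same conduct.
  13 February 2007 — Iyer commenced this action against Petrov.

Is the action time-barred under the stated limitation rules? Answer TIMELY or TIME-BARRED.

The claim accrued on 19 January 2002 — the later of the 4 August 2001 act and the 19 January 2002 discovery.
Adding the 5 years base period to 19 January 2002 gives a deadline of 19 January 2007, before any tolling.
No stated provision tolls the period for a criminal prosecution, so the interval from 26 April 2002 to 24 November 2002 has no effect on the deadline.
Filing on 13 February 2007 missed the 19 January 2007 deadline — the action is time-barred.

TIME-BARRED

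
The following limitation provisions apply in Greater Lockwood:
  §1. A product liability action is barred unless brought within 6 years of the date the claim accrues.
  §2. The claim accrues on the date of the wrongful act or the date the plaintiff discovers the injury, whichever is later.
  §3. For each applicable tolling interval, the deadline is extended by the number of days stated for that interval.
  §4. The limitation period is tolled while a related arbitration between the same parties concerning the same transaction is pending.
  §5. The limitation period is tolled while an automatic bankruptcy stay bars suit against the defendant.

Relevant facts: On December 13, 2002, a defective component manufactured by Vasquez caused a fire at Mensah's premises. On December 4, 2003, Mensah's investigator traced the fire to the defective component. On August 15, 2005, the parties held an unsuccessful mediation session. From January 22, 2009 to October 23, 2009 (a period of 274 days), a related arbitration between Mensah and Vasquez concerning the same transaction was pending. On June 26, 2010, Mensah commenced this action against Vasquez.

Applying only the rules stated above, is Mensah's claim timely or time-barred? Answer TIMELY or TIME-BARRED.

TIMELY

The claim accrued on December 4, 2003 — the later of the December 13, 2002 act and the December 4, 2003 discovery.
Adding the 6 years base period to December 4, 2003 gives a deadline of December 4, 2009, before any tolling.
Because the pending related arbitration ran from January 22, 2009 to October 23, 2009, the deadline is extended by 274 days to September 4, 2010.
None of the other events listed affects the running of the period under the stated rules.
Mensah filed on June 26, 2010, before the September 4, 2010 deadline, so the action is timely.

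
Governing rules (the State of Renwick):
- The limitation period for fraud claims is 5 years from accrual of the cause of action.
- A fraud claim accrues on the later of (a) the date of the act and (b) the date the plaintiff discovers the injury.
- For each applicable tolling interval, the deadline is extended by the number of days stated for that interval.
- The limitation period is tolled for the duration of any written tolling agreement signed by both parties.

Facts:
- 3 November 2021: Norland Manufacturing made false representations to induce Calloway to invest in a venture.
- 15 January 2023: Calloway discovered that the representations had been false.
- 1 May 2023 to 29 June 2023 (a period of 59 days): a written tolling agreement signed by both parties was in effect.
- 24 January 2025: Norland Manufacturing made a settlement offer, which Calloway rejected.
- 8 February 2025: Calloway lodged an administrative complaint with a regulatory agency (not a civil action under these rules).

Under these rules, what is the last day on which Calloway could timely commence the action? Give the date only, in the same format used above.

14 March 2028

Taking the later of the act (3 November 2021) and discovery (15 January 2023), the claim accrued on 15 January 2023.
The untolled deadline — 5 years after 15 January 2023 — is 15 January 2028.
The written tolling agreement from 1 May 2023 to 29 June 2023 tolled the period for 59 days, extending the deadline to 14 March 2028.
Nothing else in the chronology tolls or restarts the period.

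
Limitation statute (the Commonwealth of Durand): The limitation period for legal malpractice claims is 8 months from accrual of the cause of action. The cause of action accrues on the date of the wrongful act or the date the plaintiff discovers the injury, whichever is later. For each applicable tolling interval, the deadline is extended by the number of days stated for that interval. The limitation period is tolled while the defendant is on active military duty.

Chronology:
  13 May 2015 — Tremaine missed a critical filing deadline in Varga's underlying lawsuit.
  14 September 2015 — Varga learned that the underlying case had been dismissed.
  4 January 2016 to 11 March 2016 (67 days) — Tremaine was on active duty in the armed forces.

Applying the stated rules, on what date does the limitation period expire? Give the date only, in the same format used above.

Taking the later of the act (13 May 2015) and discovery (14 September 2015), the claim accrued on 14 September 2015.
8 months from 14 September 2015 is 14 May 2016.
Because the defendant's active military service ran from 4 January 2016 to 11 March 2016, the deadline is extended by 67 days to 20 July 2016.

20 July 2016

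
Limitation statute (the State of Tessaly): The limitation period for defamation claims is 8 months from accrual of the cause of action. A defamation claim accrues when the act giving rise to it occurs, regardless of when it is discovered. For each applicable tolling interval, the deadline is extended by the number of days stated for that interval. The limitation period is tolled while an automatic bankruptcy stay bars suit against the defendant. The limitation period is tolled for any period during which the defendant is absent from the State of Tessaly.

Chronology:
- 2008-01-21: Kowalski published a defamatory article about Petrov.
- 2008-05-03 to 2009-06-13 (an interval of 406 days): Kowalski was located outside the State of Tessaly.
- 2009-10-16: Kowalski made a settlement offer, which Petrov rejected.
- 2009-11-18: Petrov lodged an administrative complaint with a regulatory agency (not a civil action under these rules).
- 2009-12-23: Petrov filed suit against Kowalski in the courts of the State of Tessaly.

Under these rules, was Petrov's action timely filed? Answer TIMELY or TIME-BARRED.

TIME-BARRED

The claim accrued on 2008-01-21, when the wrongful act occurred.
8 months from 2008-01-21 is 2008-09-21.
Because the defendant's absence from the jurisdiction ran from 2008-05-03 to 2009-06-13, the deadline is extended by 406 days to 2009-11-01.
Nothing else in the chronology tolls or restarts the period.
Petrov filed on 2009-12-23, after the 2009-11-01 deadline, so the action is time-barred.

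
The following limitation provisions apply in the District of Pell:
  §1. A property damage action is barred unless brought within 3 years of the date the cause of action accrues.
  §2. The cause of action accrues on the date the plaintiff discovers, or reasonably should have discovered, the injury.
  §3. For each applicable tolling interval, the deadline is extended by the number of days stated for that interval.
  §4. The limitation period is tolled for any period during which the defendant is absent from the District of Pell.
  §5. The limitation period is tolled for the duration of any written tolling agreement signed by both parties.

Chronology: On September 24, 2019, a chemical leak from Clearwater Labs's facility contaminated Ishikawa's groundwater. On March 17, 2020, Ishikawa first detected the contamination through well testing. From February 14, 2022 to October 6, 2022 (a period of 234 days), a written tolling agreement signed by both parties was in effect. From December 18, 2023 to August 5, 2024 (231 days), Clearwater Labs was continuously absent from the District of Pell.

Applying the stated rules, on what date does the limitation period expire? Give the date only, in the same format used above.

The claim did not accrue until Ishikawa discovered the injury on March 17, 2020; the September 24, 2019 act date does not start the clock under the stated rule.
The untolled deadline — 3 years after March 17, 2020 — is March 17, 2023.
Because the written tolling agreement ran from February 14, 2022 to October 6, 2022, the deadline is extended by 234 days to November 6, 2023.
The defendant's absence from the jurisdiction starting December 18, 2023 came too late — the period had run on November 6, 2023 — and so does not extend the deadline.

November 6, 2023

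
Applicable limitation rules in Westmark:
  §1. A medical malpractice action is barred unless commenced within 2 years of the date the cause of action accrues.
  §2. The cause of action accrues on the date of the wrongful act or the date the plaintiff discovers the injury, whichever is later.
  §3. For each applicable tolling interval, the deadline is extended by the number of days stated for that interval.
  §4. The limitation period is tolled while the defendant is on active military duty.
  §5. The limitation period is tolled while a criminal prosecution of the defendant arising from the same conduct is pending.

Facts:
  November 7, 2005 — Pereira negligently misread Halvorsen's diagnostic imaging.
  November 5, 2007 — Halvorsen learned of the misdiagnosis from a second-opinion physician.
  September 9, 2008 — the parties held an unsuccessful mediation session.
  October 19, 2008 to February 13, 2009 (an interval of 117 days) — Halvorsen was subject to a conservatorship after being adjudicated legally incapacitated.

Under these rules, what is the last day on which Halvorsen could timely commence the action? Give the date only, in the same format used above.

November 5, 2009

The claim accrued on November 5, 2007 — the later of the November 7, 2005 act and the November 5, 2007 discovery.
2 years from November 5, 2007 is November 5, 2009.
No stated provision tolls the period for the plaintiff's incapacity, so the interval from October 19, 2008 to February 13, 2009 has no effect on the deadline.
The other events in the timeline have no effect on the limitation period under the stated rules.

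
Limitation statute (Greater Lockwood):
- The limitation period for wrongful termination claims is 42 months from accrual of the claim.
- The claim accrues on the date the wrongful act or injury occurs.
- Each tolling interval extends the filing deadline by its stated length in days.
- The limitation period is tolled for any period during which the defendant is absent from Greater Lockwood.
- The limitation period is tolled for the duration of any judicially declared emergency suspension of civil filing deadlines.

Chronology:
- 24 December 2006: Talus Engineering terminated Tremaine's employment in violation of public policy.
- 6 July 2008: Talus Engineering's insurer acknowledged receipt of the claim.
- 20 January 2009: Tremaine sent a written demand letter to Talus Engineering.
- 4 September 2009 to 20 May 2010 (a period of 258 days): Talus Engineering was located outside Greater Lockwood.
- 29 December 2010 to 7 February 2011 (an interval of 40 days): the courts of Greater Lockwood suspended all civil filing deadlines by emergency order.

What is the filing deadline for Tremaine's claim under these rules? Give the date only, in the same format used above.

18 April 2011

The limitation period began to run on 24 December 2006.
Adding the 42 months base period to 24 December 2006 gives a deadline of 24 June 2010, before any tolling.
Because the defendant's absence from the jurisdiction ran from 4 September 2009 to 20 May 2010, the deadline is extended by 258 days to 9 March 2011.
The period was tolled for 40 days by the emergency suspension of filing deadlines (29 December 2010 to 7 February 2011), pushing the deadline to 18 April 2011.
The other events in the timeline have no effect on the limitation period under the stated rules.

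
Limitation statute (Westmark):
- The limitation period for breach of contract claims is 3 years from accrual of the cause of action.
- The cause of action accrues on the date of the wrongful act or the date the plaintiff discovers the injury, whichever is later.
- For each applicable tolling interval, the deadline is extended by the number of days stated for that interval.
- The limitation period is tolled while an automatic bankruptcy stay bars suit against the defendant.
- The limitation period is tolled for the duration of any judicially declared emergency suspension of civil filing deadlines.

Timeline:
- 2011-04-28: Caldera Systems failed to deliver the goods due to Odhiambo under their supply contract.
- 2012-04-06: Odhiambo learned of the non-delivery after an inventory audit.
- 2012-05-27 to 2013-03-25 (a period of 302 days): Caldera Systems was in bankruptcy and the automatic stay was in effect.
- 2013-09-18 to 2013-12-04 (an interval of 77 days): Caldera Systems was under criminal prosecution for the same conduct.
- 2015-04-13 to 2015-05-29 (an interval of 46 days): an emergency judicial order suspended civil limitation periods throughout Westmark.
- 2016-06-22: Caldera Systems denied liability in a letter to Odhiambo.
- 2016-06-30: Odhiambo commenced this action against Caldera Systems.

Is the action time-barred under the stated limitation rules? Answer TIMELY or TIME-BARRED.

Taking the later of the act (2011-04-28) and discovery (2012-04-06), the claim accrued on 2012-04-06.
3 years from 2012-04-06 is 2015-04-06.
The automatic bankruptcy stay from 2012-05-27 to 2013-03-25 tolled the period for 302 days, extending the deadline to 2016-02-02.
The period was tolled for 46 days by the emergency suspension of filing deadlines (2015-04-13 to 2015-05-29), pushing the deadline to 2016-03-19.
No stated provision tolls the period for a criminal prosecution, so the interval from 2013-09-18 to 2013-12-04 has no effect on the deadline.
The other events in the timeline have no effect on the limitation period under the stated rules.
Odhiambo filed on 2016-06-30, after the 2016-03-19 deadline, so the action is time-barred.

TIME-BARRED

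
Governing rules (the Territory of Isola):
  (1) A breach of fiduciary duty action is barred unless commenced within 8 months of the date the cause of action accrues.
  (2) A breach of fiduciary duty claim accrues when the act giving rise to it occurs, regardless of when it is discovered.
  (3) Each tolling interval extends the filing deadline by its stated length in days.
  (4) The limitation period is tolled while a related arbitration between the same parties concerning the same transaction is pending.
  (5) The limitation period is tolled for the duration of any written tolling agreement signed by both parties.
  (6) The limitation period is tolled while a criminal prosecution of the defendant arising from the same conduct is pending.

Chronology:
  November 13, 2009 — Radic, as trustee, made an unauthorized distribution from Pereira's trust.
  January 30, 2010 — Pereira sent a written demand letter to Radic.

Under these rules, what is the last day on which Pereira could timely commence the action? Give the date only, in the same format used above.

The claim accrued on November 13, 2009, when the wrongful act occurred.
Adding the 8 months base period to November 13, 2009 gives a deadline of July 13, 2010, before any tolling.
The other events in the timeline have no effect on the limitation period under the stated rules.

July 13, 2010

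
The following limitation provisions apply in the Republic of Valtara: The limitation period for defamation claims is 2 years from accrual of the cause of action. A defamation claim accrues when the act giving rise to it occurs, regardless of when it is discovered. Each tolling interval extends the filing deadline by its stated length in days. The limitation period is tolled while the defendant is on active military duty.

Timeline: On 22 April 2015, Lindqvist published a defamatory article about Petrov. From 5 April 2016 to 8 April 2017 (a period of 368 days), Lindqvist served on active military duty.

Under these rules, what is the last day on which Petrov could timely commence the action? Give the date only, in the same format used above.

The cause of action accrued on 22 April 2015, the date of the act.
Adding the 2 years base period to 22 April 2015 gives a deadline of 22 April 2017, before any tolling.
Because the defendant's active military service ran from 5 April 2016 to 8 April 2017, the deadline is extended by 368 days to 25 April 2018.

25 April 2018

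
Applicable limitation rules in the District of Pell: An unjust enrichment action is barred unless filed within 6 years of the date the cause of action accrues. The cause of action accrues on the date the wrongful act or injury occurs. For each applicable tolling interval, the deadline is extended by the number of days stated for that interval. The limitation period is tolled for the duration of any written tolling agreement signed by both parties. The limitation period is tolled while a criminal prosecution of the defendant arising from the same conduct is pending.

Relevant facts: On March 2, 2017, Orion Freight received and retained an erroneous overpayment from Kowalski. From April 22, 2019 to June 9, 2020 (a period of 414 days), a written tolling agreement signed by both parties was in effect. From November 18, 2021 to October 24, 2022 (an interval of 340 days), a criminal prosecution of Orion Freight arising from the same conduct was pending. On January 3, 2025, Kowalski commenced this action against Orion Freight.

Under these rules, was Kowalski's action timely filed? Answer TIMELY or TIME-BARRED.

The cause of action accrued on March 2, 2017, the date of the act.
The untolled deadline — 6 years after March 2, 2017 — is March 2, 2023.
The written tolling agreement from April 22, 2019 to June 9, 2020 tolled the period for 414 days, extending the deadline to April 19, 2024.
The pending criminal prosecution from November 18, 2021 to October 24, 2022 tolled the period for 340 days, extending the deadline to March 25, 2025.
The January 3, 2025 filing precedes the March 25, 2025 deadline; the claim is timely.

TIMELY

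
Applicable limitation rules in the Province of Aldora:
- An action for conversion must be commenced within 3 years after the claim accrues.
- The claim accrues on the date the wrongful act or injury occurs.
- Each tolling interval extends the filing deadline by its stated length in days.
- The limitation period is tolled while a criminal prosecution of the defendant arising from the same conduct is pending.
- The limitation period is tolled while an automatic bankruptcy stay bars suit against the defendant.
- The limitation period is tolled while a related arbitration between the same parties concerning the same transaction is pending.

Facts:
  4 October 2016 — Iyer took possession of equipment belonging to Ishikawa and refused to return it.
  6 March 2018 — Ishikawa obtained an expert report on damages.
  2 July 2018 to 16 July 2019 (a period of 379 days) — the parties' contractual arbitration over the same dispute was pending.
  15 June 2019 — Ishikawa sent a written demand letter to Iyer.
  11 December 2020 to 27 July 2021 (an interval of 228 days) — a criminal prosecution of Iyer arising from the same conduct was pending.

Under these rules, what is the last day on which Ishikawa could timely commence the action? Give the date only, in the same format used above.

17 October 2020

The claim accrued on 4 October 2016, the date of the act.
The untolled deadline — 3 years after 4 October 2016 — is 4 October 2019.
Because the pending related arbitration ran from 2 July 2018 to 16 July 2019, the deadline is extended by 379 days to 17 October 2020.
The pending criminal prosecution starting 11 December 2020 came too late — the period had run on 17 October 2020 — and so does not extend the deadline.
None of the other events listed affects the running of the period under the stated rules.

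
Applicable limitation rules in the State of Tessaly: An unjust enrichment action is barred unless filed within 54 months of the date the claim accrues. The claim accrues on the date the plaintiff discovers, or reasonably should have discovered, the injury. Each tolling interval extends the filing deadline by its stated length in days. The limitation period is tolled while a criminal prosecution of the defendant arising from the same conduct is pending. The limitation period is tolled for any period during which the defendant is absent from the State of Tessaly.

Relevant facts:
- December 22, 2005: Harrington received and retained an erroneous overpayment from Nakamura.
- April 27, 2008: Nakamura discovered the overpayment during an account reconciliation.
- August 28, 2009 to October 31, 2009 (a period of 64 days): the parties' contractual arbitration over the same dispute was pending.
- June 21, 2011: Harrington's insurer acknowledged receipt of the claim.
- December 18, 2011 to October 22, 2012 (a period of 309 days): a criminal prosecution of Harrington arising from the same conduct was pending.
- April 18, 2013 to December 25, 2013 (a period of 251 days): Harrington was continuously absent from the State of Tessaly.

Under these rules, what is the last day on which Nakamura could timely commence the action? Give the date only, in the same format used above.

The claim did not accrue until Nakamura discovered the injury on April 27, 2008; the December 22, 2005 act date does not start the clock under the stated rule.
54 months from April 27, 2008 is October 27, 2012.
The period was tolled for 309 days by the pending criminal prosecution (December 18, 2011 to October 22, 2012), pushing the deadline to September 1, 2013.
The period was tolled for 251 days by the defendant's absence from the jurisdiction (April 18, 2013 to December 25, 2013), pushing the deadline to May 10, 2014.
The pending related arbitration from August 28, 2009 to October 31, 2009 does not toll the period, because no stated rule makes a pending arbitration a tolling event.
None of the other events listed affects the running of the period under the stated rules.

May 10, 2014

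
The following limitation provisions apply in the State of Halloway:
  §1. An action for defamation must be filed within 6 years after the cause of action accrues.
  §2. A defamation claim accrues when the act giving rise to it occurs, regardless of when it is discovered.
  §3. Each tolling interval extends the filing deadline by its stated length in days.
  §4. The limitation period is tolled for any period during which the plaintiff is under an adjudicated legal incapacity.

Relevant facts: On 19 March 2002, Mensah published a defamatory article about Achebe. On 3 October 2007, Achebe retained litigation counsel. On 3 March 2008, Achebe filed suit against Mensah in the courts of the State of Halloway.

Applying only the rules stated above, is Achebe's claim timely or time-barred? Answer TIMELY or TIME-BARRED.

TIMELY

The claim accrued on 19 March 2002, when the wrongful act occurred.
Adding the 6 years base period to 19 March 2002 gives a deadline of 19 March 2008, before any tolling.
None of the other events listed affects the running of the period under the stated rules.
Filing on 3 March 2008 beat the 19 March 2008 deadline — the action is timely.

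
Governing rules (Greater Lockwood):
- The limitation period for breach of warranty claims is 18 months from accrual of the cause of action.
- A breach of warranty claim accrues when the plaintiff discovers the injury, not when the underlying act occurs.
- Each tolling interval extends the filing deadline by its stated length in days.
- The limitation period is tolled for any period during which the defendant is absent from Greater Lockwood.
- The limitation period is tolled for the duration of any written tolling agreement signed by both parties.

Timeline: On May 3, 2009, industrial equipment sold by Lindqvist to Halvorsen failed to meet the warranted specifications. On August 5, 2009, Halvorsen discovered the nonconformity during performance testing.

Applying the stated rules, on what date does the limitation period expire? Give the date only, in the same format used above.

The claim did not accrue until Halvorsen discovered the injury on August 5, 2009; the May 3, 2009 act date does not start the clock under the stated rule.
The untolled deadline — 18 months after August 5, 2009 — is February 5, 2011.

February 5, 2011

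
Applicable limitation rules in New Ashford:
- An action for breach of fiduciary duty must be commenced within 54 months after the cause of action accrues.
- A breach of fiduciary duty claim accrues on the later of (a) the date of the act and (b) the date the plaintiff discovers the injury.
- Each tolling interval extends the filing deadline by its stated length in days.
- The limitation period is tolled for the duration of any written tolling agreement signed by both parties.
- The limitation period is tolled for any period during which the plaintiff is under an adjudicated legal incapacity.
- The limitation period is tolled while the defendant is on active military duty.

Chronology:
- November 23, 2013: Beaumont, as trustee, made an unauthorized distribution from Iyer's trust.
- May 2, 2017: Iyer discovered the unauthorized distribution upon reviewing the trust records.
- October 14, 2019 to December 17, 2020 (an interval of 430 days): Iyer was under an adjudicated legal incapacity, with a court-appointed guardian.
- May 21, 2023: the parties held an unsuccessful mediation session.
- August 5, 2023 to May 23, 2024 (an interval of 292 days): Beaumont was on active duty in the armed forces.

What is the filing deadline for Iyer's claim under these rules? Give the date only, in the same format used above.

Because discovery on May 2, 2017 post-dates the November 23, 2013 act, accrual under the later-of rule falls on May 2, 2017.
54 months from May 2, 2017 is November 2, 2021.
The plaintiff's legal incapacity from October 14, 2019 to December 17, 2020 tolled the period for 430 days, extending the deadline to January 6, 2023.
By the time the defendant's active military service began on August 5, 2023, the limitation period had already expired on January 6, 2023; that interval cannot revive it.
None of the other events listed affects the running of the period under the stated rules.

January 6, 2023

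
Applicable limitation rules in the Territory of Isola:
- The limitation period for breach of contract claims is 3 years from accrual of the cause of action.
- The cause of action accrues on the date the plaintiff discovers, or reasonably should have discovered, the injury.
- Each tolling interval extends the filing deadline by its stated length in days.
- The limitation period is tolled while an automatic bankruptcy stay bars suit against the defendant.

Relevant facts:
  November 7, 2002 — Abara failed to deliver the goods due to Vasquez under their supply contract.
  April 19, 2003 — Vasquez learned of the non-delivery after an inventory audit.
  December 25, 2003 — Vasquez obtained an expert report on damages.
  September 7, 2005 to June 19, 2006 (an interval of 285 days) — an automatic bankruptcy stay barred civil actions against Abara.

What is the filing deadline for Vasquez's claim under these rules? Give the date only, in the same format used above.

Accrual is tied to discovery, so the period began on April 19, 2003 rather than on November 7, 2002 when the act occurred.
3 years from April 19, 2003 is April 19, 2006.
Because the automatic bankruptcy stay ran from September 7, 2005 to June 19, 2006, the deadline is extended by 285 days to January 29, 2007.
The other events in the timeline have no effect on the limitation period under the stated rules.

January 29, 2007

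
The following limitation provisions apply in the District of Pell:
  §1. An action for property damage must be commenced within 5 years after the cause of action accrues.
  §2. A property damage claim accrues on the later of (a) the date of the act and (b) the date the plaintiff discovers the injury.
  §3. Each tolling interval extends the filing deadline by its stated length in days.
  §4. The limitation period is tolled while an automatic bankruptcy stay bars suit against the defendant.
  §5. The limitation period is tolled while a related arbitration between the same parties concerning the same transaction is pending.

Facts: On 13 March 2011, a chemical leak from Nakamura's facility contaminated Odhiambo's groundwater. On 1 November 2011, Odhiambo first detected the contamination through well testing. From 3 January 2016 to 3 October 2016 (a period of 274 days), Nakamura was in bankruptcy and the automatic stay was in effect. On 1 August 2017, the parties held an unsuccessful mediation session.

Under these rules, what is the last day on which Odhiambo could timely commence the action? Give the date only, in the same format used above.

The claim accrued on 1 November 2011 — the later of the 13 March 2011 act and the 1 November 2011 discovery.
Adding the 5 years base period to 1 November 2011 gives a deadline of 1 November 2016, before any tolling.
Because the automatic bankruptcy stay ran from 3 January 2016 to 3 October 2016, the deadline is extended by 274 days to 2 August 2017.
The other events in the timeline have no effect on the limitation period under the stated rules.

2 August 2017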